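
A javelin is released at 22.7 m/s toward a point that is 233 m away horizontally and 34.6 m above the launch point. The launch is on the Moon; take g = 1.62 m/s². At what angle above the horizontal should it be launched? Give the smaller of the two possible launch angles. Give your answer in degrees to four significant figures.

34.54°

Trajectory: y = x tanθ − g x² (1 + tan²θ)/(2v₀²). With x = 233, y = 34.6, v₀ = 22.7, g = 1.62:
85.34 tan²θ − 233 tanθ + (119.9) = 0.
tanθ = [233 ± √(233² − 4 × 85.34 × (119.9))] / (2 × 85.34) = (233 ± 115.5) / 170.7, giving tanθ = 0.6883 or 2.042.
θ = 34.54° or 63.91°; the smaller is 34.54°.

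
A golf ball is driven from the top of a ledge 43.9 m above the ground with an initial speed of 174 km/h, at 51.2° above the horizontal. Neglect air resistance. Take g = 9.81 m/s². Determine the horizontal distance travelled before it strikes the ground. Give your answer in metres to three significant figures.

264 m

Convert: 174 km/h = 174/3.6 = 48.33 m/s.
vₓ = 48.33 cos 51.2° = 30.29 m/s; v_y0 = 48.33 sin 51.2° = 37.67 m/s.
The projectile lands when y = 43.9 + (37.67) t − ½·9.81·t² = 0. Positive root: t = (37.67 + √(37.67² + 2·9.81·43.9)) / 9.81 = (37.67 + 47.75) / 9.81 = 8.707 s.
Horizontal distance: R = vₓ t = 30.29 × 8.707 = 263.7 m.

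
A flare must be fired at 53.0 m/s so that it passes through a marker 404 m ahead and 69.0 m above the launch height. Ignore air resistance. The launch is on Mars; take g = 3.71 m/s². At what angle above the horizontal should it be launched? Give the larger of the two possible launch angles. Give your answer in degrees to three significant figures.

Trajectory: y = x tanθ − g x² (1 + tan²θ)/(2v₀²). With x = 404, y = 69.0, v₀ = 53.0, g = 3.71:
107.8 tan²θ − 404 tanθ + (176.8) = 0.
tanθ = [404 ± √(404² − 4 × 107.8 × (176.8))] / (2 × 107.8) = (404 ± 295.0) / 215.6, giving tanθ = 0.5059 or 3.242.
θ = 26.83° or 72.86°; the larger is 72.86°.

72.9°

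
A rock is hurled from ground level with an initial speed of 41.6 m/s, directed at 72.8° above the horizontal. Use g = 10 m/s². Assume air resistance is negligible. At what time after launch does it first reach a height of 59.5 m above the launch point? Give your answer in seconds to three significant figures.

2.00 s

Resolve: vₓ = 41.60 cos 72.8° = 12.30 m/s and v_y0 = 41.60 sin 72.8° = 39.74 m/s.
Require v_y0 t − ½ g t² = 59.5, i.e. 5.000 t² − 39.74 t + 59.5 = 0.
Quadratic formula: t = (39.74 ± √389.23) / 10.0 = (39.74 ± 19.73) / 10.0 → t = 2.001 s or 5.947 s.
The first (ascending) time is 2.001 s.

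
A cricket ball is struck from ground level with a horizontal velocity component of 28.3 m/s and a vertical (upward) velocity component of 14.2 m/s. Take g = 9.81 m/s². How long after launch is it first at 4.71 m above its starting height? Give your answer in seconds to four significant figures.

0.3821 s

Require v_y0 t − ½ g t² = 4.71, i.e. 4.905 t² − 14.20 t + 4.71 = 0.
t = [14.20 ± √(14.20² − 2·9.81·4.71)] / 9.81 = (14.20 ± 10.45) / 9.81, so t = 0.3821 s or t = 2.513 s.
The first (ascending) time is 0.3821 s.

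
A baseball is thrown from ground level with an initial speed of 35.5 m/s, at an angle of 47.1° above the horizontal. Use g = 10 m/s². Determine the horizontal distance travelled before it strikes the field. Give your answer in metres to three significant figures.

126 m

vₓ = 35.50 cos 47.1° = 24.17 m/s; v_y0 = 35.50 sin 47.1° = 26.01 m/s.
Flight time T = 2 v_y0 / g = 5.201 s.
Range: R = vₓ T = 24.17 × 5.201 = 125.7 m.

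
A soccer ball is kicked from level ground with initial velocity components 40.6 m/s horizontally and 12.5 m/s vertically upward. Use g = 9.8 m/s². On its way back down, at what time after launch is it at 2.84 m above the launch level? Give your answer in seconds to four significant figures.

2.299 s

Height y(t) = 12.50 t − 4.900 t² = 2.84 gives 4.900 t² − 12.50 t + 2.84 = 0.
Quadratic formula: t = (12.50 ± √100.59) / 9.80 = (12.50 ± 10.03) / 9.80 → t = 0.2521 s or 2.299 s.
The descending-branch root is 2.299 s.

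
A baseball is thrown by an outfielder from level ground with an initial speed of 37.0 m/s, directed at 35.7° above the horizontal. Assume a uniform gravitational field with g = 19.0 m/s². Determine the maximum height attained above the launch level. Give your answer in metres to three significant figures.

Components: vₓ = 37.00 cos 35.7° = 30.05 m/s, v_y0 = 37.00 sin 35.7° = 21.59 m/s.
Peak height H = v_y0² / (2g) = 466.17 / 38.00 = 12.27 m.

12.3 m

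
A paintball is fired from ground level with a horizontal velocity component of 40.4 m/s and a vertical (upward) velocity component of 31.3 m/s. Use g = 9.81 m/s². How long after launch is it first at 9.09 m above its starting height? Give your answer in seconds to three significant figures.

0.305 s

Height y(t) = 31.30 t − 4.905 t² = 9.09 gives 4.905 t² − 31.30 t + 9.09 = 0.
Quadratic formula: t = (31.30 ± √801.34) / 9.81 = (31.30 ± 28.31) / 9.81 → t = 0.3050 s or 6.076 s.
The first (ascending) time is 0.3050 s.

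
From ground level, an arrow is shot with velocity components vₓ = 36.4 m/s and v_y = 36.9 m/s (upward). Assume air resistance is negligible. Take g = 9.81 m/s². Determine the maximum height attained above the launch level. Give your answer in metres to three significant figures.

69.4 m

Maximum height: H = v_y0² / (2g) = 36.90² / (2 × 9.81) = 69.40 m.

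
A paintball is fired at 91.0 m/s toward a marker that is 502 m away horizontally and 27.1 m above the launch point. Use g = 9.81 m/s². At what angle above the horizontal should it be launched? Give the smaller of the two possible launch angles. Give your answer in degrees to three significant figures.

21.7°

Trajectory: y = x tanθ − g x² (1 + tan²θ)/(2v₀²). With x = 502, y = 27.1, v₀ = 91.0, g = 9.81:
149.3 tan²θ − 502 tanθ + (176.4) = 0.
tanθ = [502 ± √(502² − 4 × 149.3 × (176.4))] / (2 × 149.3) = (502 ± 383.0) / 298.5, giving tanθ = 0.3986 or 2.965.
θ = 21.73° or 71.36°; the smaller is 21.73°.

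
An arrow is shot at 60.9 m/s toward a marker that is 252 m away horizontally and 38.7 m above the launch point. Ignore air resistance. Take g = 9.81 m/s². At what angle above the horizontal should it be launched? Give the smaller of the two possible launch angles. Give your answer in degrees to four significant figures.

31.44°

Trajectory: y = x tanθ − g x² (1 + tan²θ)/(2v₀²). With x = 252, y = 38.7, v₀ = 60.9, g = 9.81:
83.99 tan²θ − 252 tanθ + (122.7) = 0.
tanθ = [252 ± √(252² − 4 × 83.99 × (122.7))] / (2 × 83.99) = (252 ± 149.3) / 168.0, giving tanθ = 0.6115 or 2.389.
θ = 31.44° or 67.29°; the smaller is 31.44°.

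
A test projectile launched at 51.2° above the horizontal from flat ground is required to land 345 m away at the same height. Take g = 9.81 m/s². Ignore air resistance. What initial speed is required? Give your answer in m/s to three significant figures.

From R = (v₀² / g) sin 2θ: v₀ = √(gR / sin 2θ).
v₀ = √(9.81 × 345 / sin 102.4°) = √(3384 / 0.9767) = √3465.3 = 58.87 m/s.

58.9 m/s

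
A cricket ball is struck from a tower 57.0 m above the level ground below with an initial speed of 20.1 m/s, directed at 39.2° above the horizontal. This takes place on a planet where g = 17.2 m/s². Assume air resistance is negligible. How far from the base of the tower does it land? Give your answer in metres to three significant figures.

Resolve: vₓ = 20.10 cos 39.2° = 15.58 m/s and v_y0 = 20.10 sin 39.2° = 12.70 m/s.
With up positive and y = 0 at the ground: y(t) = 57.0 + (12.70) t − 8.600 t². Setting y = 0 and taking the positive root: t = [12.70 + √(12.70² + 2·17.2·57.0)] / 17.2 = (12.70 + 46.07) / 17.2 = 3.417 s.
Horizontal distance: R = vₓ t = 15.58 × 3.417 = 53.22 m.

53.2 m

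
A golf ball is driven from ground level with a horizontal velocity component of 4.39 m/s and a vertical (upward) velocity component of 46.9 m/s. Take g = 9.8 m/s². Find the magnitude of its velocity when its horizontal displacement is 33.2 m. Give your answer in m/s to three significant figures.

Time to reach x = 33.2 m: t = x/vₓ = 33.2/4.390 = 7.563 s.
Vertical velocity there: v_y = v_y0 − g t = 46.90 − 9.80 × 7.563 = −27.21 m/s.
Speed: √(vₓ² + v_y²) = √(4.390² + 27.21²) = 27.57 m/s.

27.6 m/s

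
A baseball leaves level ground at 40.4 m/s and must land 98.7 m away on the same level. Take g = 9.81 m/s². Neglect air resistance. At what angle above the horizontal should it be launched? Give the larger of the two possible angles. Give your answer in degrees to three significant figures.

71.8°

From R = (v₀²/g) sin 2θ: sin 2θ = 9.81 × 98.7 / 1632.2 = 0.5932.
2θ = 36.39° or 180° − 36.39° = 143.6°, so θ = 18.19° or 71.81°.
The larger angle is 71.81°.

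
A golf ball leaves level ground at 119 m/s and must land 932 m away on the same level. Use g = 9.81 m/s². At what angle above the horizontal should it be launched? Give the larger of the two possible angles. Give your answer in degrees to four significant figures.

69.89°

Level-ground range R = v₀² sin(2θ)/g ⇒ sin(2θ) = gR/v₀² = 9.81 × 932 / 119² = 0.6456.
2θ = 40.21° or 180° − 40.21° = 139.8°, so θ = 20.11° or 69.89°.
The larger angle is 69.89°.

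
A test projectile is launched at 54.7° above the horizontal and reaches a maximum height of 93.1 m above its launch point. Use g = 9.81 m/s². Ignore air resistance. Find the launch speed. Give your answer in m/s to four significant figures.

52.37 m/s

At the peak v_y = 0, so v_y0 = √(2gH) = √(2 × 9.81 × 93.1) = 42.74 m/s.
v_y0 = v₀ sin θ ⇒ v₀ = 42.74 / sin 54.7° = 52.37 m/s.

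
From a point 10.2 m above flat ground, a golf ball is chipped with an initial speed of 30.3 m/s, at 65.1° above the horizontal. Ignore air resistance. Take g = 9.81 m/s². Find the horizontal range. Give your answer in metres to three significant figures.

75.9 m

Horizontal component vₓ = 30.30 cos 65.1° = 12.76 m/s; vertical v_y0 = 30.30 sin 65.1° = 27.48 m/s.
The projectile lands when y = 10.2 + (27.48) t − ½·9.81·t² = 0. Positive root: t = (27.48 + √(27.48² + 2·9.81·10.2)) / 9.81 = (27.48 + 30.91) / 9.81 = 5.952 s.
Horizontal distance: R = vₓ t = 12.76 × 5.952 = 75.94 m.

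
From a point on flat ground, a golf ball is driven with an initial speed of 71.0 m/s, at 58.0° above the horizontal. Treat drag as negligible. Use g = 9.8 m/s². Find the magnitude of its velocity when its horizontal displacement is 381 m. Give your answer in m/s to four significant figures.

54.21 m/s

Horizontal component vₓ = 71.00 cos 58.0° = 37.62 m/s; vertical v_y0 = 71.00 sin 58.0° = 60.21 m/s.
Time to reach x = 381 m: t = x/vₓ = 381/37.62 = 10.13 s.
Vertical velocity there: v_y = v_y0 − g t = 60.21 − 9.80 × 10.13 = −39.03 m/s.
Speed: √(vₓ² + v_y²) = √(37.62² + 39.03²) = 54.21 m/s.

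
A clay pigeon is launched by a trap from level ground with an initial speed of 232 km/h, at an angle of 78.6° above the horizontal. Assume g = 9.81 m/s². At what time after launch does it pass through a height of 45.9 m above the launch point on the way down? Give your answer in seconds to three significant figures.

12.1 s

Convert: 232 km/h = 232/3.6 = 64.44 m/s.
Components: vₓ = 64.44 cos 78.6° = 12.74 m/s, v_y0 = 64.44 sin 78.6° = 63.17 m/s.
Require v_y0 t − ½ g t² = 45.9, i.e. 4.905 t² − 63.17 t + 45.9 = 0.
t = [63.17 ± √(63.17² − 2·9.81·45.9)] / 9.81 = (63.17 ± 55.59) / 9.81, so t = 0.7730 s or t = 12.11 s.
The descending-branch root is 12.11 s.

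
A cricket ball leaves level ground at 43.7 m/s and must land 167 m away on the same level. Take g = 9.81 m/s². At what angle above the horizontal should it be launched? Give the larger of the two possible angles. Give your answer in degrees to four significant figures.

From R = (v₀²/g) sin 2θ: sin 2θ = 9.81 × 167 / 1909.7 = 0.8579.
2θ = 59.08° or 180° − 59.08° = 120.9°, so θ = 29.54° or 60.46°.
The larger angle is 60.46°.

60.46°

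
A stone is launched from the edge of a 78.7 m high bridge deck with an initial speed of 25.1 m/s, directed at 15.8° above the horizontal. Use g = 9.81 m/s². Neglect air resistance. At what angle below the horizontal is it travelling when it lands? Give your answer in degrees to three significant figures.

58.8°

Horizontal component vₓ = 25.10 cos 15.8° = 24.15 m/s; vertical v_y0 = 25.10 sin 15.8° = 6.834 m/s.
Vertical motion (up positive, ground at y = 0): 4.905 t² − (6.834) t − 78.7 = 0, so t = (6.834 + √(6.834² + 2·9.81·78.7)) / 9.81 = (6.834 + 39.88) / 9.81 = 4.762 s.
At impact: v_y = v_y0 − g t = −39.88 m/s; vₓ = 24.15 m/s.
Angle below horizontal: arctan(|v_y|/vₓ) = arctan(39.88/24.15) = 58.80°.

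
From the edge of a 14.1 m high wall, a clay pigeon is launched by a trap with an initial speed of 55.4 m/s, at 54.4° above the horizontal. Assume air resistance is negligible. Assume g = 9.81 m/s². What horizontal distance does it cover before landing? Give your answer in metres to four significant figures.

305.9 m

Horizontal component vₓ = 55.40 cos 54.4° = 32.25 m/s; vertical v_y0 = 55.40 sin 54.4° = 45.05 m/s.
Vertical motion (up positive, ground at y = 0): 4.905 t² − (45.05) t − 14.1 = 0, so t = (45.05 + √(45.05² + 2·9.81·14.1)) / 9.81 = (45.05 + 48.02) / 9.81 = 9.487 s.
Horizontal distance: R = vₓ t = 32.25 × 9.487 = 305.9 m.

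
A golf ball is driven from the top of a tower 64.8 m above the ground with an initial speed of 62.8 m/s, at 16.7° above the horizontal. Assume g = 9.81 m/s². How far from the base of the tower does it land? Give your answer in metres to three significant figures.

356 m

Components: vₓ = 62.80 cos 16.7° = 60.15 m/s, v_y0 = 62.80 sin 16.7° = 18.05 m/s.
The projectile lands when y = 64.8 + (18.05) t − ½·9.81·t² = 0. Positive root: t = (18.05 + √(18.05² + 2·9.81·64.8)) / 9.81 = (18.05 + 39.96) / 9.81 = 5.913 s.
Horizontal distance: R = vₓ t = 60.15 × 5.913 = 355.7 m.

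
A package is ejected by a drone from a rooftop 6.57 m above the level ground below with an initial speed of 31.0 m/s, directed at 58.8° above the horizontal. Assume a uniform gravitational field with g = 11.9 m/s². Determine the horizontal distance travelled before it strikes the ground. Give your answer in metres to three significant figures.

75.3 m

Resolve: vₓ = 31.00 cos 58.8° = 16.06 m/s and v_y0 = 31.00 sin 58.8° = 26.52 m/s.
With up positive and y = 0 at the ground: y(t) = 6.57 + (26.52) t − 5.950 t². Setting y = 0 and taking the positive root: t = [26.52 + √(26.52² + 2·11.9·6.57)] / 11.9 = (26.52 + 29.32) / 11.9 = 4.692 s.
Horizontal distance: R = vₓ t = 16.06 × 4.692 = 75.35 m.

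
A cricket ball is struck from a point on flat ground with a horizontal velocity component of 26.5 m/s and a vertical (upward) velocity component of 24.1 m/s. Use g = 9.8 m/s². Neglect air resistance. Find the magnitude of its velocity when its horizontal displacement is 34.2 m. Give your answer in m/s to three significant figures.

28.9 m/s

At x = 34.2 m, t = x/vₓ = 34.2/26.50 = 1.291 s.
Vertical velocity there: v_y = v_y0 − g t = 24.10 − 9.80 × 1.291 = 11.45 m/s.
Speed: √(vₓ² + v_y²) = √(26.50² + 11.45²) = 28.87 m/s.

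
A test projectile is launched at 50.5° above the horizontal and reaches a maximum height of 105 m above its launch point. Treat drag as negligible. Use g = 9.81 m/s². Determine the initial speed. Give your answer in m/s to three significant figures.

At the peak v_y = 0, so v_y0 = √(2gH) = √(2 × 9.81 × 105) = 45.39 m/s.
v_y0 = v₀ sin θ ⇒ v₀ = 45.39 / sin 50.5° = 58.82 m/s.

58.8 m/s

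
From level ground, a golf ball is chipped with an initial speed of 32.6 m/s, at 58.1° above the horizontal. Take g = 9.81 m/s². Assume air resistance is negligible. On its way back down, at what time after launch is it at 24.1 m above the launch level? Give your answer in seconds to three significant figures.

Horizontal component vₓ = 32.60 cos 58.1° = 17.23 m/s; vertical v_y0 = 32.60 sin 58.1° = 27.68 m/s.
Height y(t) = 27.68 t − 4.905 t² = 24.1 gives 4.905 t² − 27.68 t + 24.1 = 0.
t = [27.68 ± √(27.68² − 2·9.81·24.1)] / 9.81 = (27.68 ± 17.12) / 9.81, so t = 1.076 s or t = 4.567 s.
The descending-branch root is 4.567 s.

4.57 s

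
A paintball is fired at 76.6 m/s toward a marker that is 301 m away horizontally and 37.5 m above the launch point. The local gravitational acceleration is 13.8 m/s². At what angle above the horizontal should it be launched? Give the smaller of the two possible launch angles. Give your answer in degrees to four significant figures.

31.40°

Trajectory: y = x tanθ − g x² (1 + tan²θ)/(2v₀²). With x = 301, y = 37.5, v₀ = 76.6, g = 13.8:
106.5 tan²θ − 301 tanθ + (144.0) = 0.
tanθ = [301 ± √(301² − 4 × 106.5 × (144.0))] / (2 × 106.5) = (301 ± 170.9) / 213.1, giving tanθ = 0.6105 or 2.215.
θ = 31.40° or 65.70°; the smaller is 31.40°.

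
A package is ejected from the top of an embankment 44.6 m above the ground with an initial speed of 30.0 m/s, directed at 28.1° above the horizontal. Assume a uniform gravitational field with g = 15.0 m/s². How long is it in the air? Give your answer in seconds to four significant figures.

3.556 s

vₓ = 30.00 cos 28.1° = 26.46 m/s; v_y0 = 30.00 sin 28.1° = 14.13 m/s.
With up positive and y = 0 at the ground: y(t) = 44.6 + (14.13) t − 7.500 t². Setting y = 0 and taking the positive root: t = [14.13 + √(14.13² + 2·15.0·44.6)] / 15.0 = (14.13 + 39.21) / 15.0 = 3.556 s.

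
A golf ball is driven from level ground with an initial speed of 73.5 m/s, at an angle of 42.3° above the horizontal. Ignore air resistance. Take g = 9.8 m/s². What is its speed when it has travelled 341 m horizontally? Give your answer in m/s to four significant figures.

55.67 m/s

vₓ = 73.50 cos 42.3° = 54.36 m/s; v_y0 = 73.50 sin 42.3° = 49.47 m/s.
x = vₓ t ⇒ t = 341/54.36 = 6.273 s.
Vertical velocity there: v_y = v_y0 − g t = 49.47 − 9.80 × 6.273 = −12.01 m/s.
Speed: √(vₓ² + v_y²) = √(54.36² + 12.01²) = 55.67 m/s.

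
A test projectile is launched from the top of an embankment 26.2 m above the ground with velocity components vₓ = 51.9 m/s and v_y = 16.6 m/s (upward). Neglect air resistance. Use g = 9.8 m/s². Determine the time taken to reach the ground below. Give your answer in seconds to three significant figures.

Vertical motion (up positive, ground at y = 0): 4.900 t² − (16.60) t − 26.2 = 0, so t = (16.60 + √(16.60² + 2·9.80·26.2)) / 9.80 = (16.60 + 28.09) / 9.80 = 4.560 s.

4.56 s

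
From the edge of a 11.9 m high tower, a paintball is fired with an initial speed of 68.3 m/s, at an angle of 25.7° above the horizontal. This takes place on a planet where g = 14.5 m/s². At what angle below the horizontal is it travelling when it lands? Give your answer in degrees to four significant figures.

29.60°

Components: vₓ = 68.30 cos 25.7° = 61.54 m/s, v_y0 = 68.30 sin 25.7° = 29.62 m/s.
With up positive and y = 0 at the ground: y(t) = 11.9 + (29.62) t − 7.250 t². Setting y = 0 and taking the positive root: t = [29.62 + √(29.62² + 2·14.5·11.9)] / 14.5 = (29.62 + 34.96) / 14.5 = 4.454 s.
At impact: v_y = v_y0 − g t = −34.96 m/s; vₓ = 61.54 m/s.
Angle below horizontal: arctan(|v_y|/vₓ) = arctan(34.96/61.54) = 29.60°.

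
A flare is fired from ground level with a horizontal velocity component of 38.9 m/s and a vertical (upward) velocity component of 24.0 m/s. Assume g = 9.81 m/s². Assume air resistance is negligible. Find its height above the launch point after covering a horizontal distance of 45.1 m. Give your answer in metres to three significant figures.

21.2 m

At x = 45.1 m, t = x/vₓ = 45.1/38.90 = 1.159 s.
Height: y = v_y0 t − ½ g t² = 24.00 × 1.159 − 4.905 × 1.159² = 27.83 − 6.593 = 21.23 m.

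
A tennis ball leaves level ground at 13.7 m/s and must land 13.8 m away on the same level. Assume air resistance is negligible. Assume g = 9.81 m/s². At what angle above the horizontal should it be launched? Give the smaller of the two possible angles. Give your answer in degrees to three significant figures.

23.1°

R = v₀² sin 2θ / g gives sin 2θ = gR/v₀² = 9.81·13.8/13.7² = 0.7213.
2θ = 46.16° or 180° − 46.16° = 133.8°, so θ = 23.08° or 66.92°.
The smaller angle is 23.08°.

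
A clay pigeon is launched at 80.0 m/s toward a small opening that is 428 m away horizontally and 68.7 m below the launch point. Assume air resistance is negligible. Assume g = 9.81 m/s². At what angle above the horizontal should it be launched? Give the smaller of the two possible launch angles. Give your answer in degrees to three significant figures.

10.1°

Trajectory: y = x tanθ − g x² (1 + tan²θ)/(2v₀²). With x = 428, y = −68.7, v₀ = 80.0, g = 9.81:
140.4 tan²θ − 428 tanθ + (71.69) = 0.
tanθ = [428 ± √(428² − 4 × 140.4 × (71.69))] / (2 × 140.4) = (428 ± 378.1) / 280.8, giving tanθ = 0.1779 or 2.871.
θ = 10.09° or 70.79°; the smaller is 10.09°.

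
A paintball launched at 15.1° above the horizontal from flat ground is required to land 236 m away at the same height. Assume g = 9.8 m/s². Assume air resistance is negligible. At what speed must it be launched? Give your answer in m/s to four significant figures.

67.81 m/s

Level-ground range: R = v₀² sin(2θ)/g, so v₀ = √(gR / sin 2θ).
v₀ = √(9.80 × 236 / sin 30.20°) = √(2313 / 0.5030) = √4597.8 = 67.81 m/s.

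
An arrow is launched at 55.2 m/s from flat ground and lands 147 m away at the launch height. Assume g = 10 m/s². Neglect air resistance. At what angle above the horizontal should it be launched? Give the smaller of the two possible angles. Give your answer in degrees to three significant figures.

14.4°

From R = (v₀²/g) sin 2θ: sin 2θ = 10.0 × 147 / 3047.0 = 0.4824.
2θ = 28.84° or 180° − 28.84° = 151.2°, so θ = 14.42° or 75.58°.
The smaller angle is 14.42°.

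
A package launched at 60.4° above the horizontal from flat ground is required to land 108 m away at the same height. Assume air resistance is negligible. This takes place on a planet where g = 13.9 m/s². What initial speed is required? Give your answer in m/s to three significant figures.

Level-ground range: R = v₀² sin(2θ)/g, so v₀ = √(gR / sin 2θ).
v₀ = √(13.9 × 108 / sin 120.8°) = √(1501 / 0.8590) = √1747.7 = 41.81 m/s.

41.8 m/s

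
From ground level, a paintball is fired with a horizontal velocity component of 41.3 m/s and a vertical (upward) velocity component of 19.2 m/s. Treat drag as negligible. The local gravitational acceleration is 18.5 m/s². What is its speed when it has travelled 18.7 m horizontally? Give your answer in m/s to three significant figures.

x = vₓ t ⇒ t = 18.7/41.30 = 0.4528 s.
Vertical velocity there: v_y = v_y0 − g t = 19.20 − 18.5 × 0.4528 = 10.82 m/s.
Speed: √(vₓ² + v_y²) = √(41.30² + 10.82²) = 42.69 m/s.

42.7 m/s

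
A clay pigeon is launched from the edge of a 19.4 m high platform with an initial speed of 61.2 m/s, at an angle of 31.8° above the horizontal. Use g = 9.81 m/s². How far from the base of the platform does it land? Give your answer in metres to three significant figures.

vₓ = 61.20 cos 31.8° = 52.01 m/s; v_y0 = 61.20 sin 31.8° = 32.25 m/s.
With up positive and y = 0 at the ground: y(t) = 19.4 + (32.25) t − 4.905 t². Setting y = 0 and taking the positive root: t = [32.25 + √(32.25² + 2·9.81·19.4)] / 9.81 = (32.25 + 37.69) / 9.81 = 7.130 s.
Horizontal distance: R = vₓ t = 52.01 × 7.130 = 370.8 m.

371 m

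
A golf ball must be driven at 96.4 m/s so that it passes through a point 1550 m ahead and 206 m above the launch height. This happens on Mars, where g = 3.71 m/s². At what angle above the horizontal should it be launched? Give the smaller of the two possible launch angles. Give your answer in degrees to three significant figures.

Trajectory: y = x tanθ − g x² (1 + tan²θ)/(2v₀²). With x = 1550, y = 206, v₀ = 96.4, g = 3.71:
479.6 tan²θ − 1550 tanθ + (685.6) = 0.
tanθ = [1550 ± √(1550² − 4 × 479.6 × (685.6))] / (2 × 479.6) = (1550 ± 1043) / 959.1, giving tanθ = 0.5288 or 2.703.
θ = 27.87° or 69.70°; the smaller is 27.87°.

27.9°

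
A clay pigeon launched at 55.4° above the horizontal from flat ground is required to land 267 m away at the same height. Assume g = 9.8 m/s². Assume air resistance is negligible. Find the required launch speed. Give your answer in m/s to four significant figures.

52.91 m/s

From R = (v₀² / g) sin 2θ: v₀ = √(gR / sin 2θ).
v₀ = √(9.80 × 267 / sin 110.8°) = √(2617 / 0.9348) = √2799.0 = 52.91 m/s.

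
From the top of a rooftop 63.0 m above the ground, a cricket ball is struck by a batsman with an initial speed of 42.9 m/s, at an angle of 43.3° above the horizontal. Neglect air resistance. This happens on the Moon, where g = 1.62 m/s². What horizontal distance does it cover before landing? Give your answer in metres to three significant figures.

vₓ = 42.90 cos 43.3° = 31.22 m/s; v_y0 = 42.90 sin 43.3° = 29.42 m/s.
With up positive and y = 0 at the ground: y(t) = 63.0 + (29.42) t − 0.8100 t². Setting y = 0 and taking the positive root: t = [29.42 + √(29.42² + 2·1.62·63.0)] / 1.62 = (29.42 + 32.71) / 1.62 = 38.35 s.
Horizontal distance: R = vₓ t = 31.22 × 38.35 = 1197 m.

1200 m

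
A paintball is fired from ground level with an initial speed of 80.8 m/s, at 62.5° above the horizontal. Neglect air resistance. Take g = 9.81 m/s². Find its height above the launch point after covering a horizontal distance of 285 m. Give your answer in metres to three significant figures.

261 m

Components: vₓ = 80.80 cos 62.5° = 37.31 m/s, v_y0 = 80.80 sin 62.5° = 71.67 m/s.
Time to reach x = 285 m: t = x/vₓ = 285/37.31 = 7.639 s.
Height: y = v_y0 t − ½ g t² = 71.67 × 7.639 − 4.905 × 7.639² = 547.5 − 286.2 = 261.3 m.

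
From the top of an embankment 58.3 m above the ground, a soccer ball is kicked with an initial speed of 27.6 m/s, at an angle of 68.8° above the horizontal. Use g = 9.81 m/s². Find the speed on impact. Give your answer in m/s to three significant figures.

43.7 m/s

Horizontal component vₓ = 27.60 cos 68.8° = 9.981 m/s; vertical v_y0 = 27.60 sin 68.8° = 25.73 m/s.
The projectile lands when y = 58.3 + (25.73) t − ½·9.81·t² = 0. Positive root: t = (25.73 + √(25.73² + 2·9.81·58.3)) / 9.81 = (25.73 + 42.50) / 9.81 = 6.955 s.
Vertical velocity at impact: v_y = v_y0 − g t = 25.73 − 9.81 × 6.955 = −42.50 m/s.
Speed: |v| = √(vₓ² + v_y²) = √(9.981² + 42.50²) = 43.65 m/s.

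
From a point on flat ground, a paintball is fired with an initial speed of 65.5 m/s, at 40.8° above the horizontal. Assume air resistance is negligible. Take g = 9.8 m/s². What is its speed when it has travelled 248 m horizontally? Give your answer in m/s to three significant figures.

Resolve: vₓ = 65.50 cos 40.8° = 49.58 m/s and v_y0 = 65.50 sin 40.8° = 42.80 m/s.
x = vₓ t ⇒ t = 248/49.58 = 5.002 s.
Vertical velocity there: v_y = v_y0 − g t = 42.80 − 9.80 × 5.002 = −6.218 m/s.
Speed: √(vₓ² + v_y²) = √(49.58² + 6.218²) = 49.97 m/s.

50.0 m/s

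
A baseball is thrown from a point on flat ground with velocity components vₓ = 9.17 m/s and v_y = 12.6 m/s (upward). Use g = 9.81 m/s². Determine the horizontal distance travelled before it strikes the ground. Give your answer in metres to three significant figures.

23.6 m

Flight time T = 2 v_y0 / g = 2.569 s.
Horizontal distance R = vₓ T = 9.170 × 2.569 = 23.56 m.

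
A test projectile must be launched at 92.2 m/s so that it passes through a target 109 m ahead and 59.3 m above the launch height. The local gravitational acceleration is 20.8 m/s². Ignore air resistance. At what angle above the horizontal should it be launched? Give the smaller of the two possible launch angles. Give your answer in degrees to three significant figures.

37.0°

Trajectory: y = x tanθ − g x² (1 + tan²θ)/(2v₀²). With x = 109, y = 59.3, v₀ = 92.2, g = 20.8:
14.54 tan²θ − 109 tanθ + (73.84) = 0.
tanθ = [109 ± √(109² − 4 × 14.54 × (73.84))] / (2 × 14.54) = (109 ± 87.11) / 29.07, giving tanθ = 0.7530 or 6.746.
θ = 36.98° or 81.57°; the smaller is 36.98°.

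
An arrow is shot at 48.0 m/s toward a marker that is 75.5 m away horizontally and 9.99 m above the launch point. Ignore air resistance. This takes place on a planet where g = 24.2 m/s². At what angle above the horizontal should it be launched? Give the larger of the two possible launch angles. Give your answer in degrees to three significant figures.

60.5°

Trajectory: y = x tanθ − g x² (1 + tan²θ)/(2v₀²). With x = 75.5, y = 9.99, v₀ = 48.0, g = 24.2:
29.94 tan²θ − 75.5 tanθ + (39.93) = 0.
tanθ = [75.5 ± √(75.5² − 4 × 29.94 × (39.93))] / (2 × 29.94) = (75.5 ± 30.32) / 59.87, giving tanθ = 0.7546 or 1.767.
θ = 37.04° or 60.50°; the larger is 60.50°.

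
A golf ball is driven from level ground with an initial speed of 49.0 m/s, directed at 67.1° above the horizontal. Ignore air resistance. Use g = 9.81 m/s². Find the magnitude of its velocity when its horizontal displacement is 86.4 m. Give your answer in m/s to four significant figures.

Resolve: vₓ = 49.00 cos 67.1° = 19.07 m/s and v_y0 = 49.00 sin 67.1° = 45.14 m/s.
At x = 86.4 m, t = x/vₓ = 86.4/19.07 = 4.531 s.
Vertical velocity there: v_y = v_y0 − g t = 45.14 − 9.81 × 4.531 = 0.6853 m/s.
Speed: √(vₓ² + v_y²) = √(19.07² + 0.6853²) = 19.08 m/s.

19.08 m/s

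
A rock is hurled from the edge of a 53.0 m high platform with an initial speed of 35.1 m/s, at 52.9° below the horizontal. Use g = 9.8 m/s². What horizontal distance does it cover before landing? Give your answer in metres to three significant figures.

31.8 m

Components: vₓ = 35.10 cos 52.9° = 21.17 m/s, v_y0 = −28.00 m/s (downward).
Vertical motion (up positive, ground at y = 0): 4.900 t² − (−28.00) t − 53.0 = 0, so t = (−28.00 + √(28.00² + 2·9.80·53.0)) / 9.80 = (−28.00 + 42.69) / 9.80 = 1.500 s.
Horizontal distance: R = vₓ t = 21.17 × 1.500 = 31.75 m.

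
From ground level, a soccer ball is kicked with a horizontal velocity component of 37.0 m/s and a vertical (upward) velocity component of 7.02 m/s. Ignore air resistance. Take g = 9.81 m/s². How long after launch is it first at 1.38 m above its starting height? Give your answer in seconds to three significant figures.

0.235 s

Require v_y0 t − ½ g t² = 1.38, i.e. 4.905 t² − 7.020 t + 1.38 = 0.
t = [7.020 ± √(7.020² − 2·9.81·1.38)] / 9.81 = (7.020 ± 4.712) / 9.81, so t = 0.2353 s or t = 1.196 s.
The first (ascending) time is 0.2353 s.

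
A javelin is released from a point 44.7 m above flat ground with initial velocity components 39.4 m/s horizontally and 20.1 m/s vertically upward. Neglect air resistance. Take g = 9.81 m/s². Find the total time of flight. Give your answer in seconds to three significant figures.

Vertical motion (up positive, ground at y = 0): 4.905 t² − (20.10) t − 44.7 = 0, so t = (20.10 + √(20.10² + 2·9.81·44.7)) / 9.81 = (20.10 + 35.79) / 9.81 = 5.697 s.

5.70 s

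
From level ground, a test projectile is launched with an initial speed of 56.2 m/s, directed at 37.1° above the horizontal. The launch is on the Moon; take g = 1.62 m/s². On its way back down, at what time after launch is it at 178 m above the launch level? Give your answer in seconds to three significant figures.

Resolve: vₓ = 56.20 cos 37.1° = 44.82 m/s and v_y0 = 56.20 sin 37.1° = 33.90 m/s.
Height y(t) = 33.90 t − 0.8100 t² = 178 gives 0.8100 t² − 33.90 t + 178 = 0.
Quadratic formula: t = (33.90 ± √572.51) / 1.62 = (33.90 ± 23.93) / 1.62 → t = 6.156 s or 35.70 s.
The descending-branch root is 35.70 s.

35.7 s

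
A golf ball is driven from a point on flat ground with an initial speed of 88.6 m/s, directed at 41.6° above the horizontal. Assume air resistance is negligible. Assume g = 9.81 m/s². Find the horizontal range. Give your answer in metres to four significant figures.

Components: vₓ = 88.60 cos 41.6° = 66.25 m/s, v_y0 = 88.60 sin 41.6° = 58.82 m/s.
Flight time T = 2 v_y0 / g = 11.99 s.
Range: R = vₓ T = 66.25 × 11.99 = 794.6 m.

794.6 m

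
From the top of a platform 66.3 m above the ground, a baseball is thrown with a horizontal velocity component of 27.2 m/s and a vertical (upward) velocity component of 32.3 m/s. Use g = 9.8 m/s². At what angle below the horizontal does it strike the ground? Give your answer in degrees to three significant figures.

60.7°

Vertical motion (up positive, ground at y = 0): 4.900 t² − (32.30) t − 66.3 = 0, so t = (32.30 + √(32.30² + 2·9.80·66.3)) / 9.80 = (32.30 + 48.40) / 9.80 = 8.235 s.
At impact: v_y = v_y0 − g t = −48.40 m/s; vₓ = 27.20 m/s.
Angle below horizontal: arctan(|v_y|/vₓ) = arctan(48.40/27.20) = 60.67°.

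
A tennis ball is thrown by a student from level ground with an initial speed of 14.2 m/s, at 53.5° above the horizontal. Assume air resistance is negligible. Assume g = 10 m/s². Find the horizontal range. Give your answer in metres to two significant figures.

19 m

Resolve: vₓ = 14.20 cos 53.5° = 8.446 m/s and v_y0 = 14.20 sin 53.5° = 11.41 m/s.
Time aloft: T = 2 v_y0 / g = 2 × 11.41 / 10.0 = 2.283 s.
Range: R = vₓ T = 8.446 × 2.283 = 19.28 m.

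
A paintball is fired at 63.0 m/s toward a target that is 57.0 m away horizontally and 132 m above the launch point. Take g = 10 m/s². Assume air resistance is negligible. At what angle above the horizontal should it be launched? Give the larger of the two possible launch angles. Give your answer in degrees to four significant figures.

84.74°

Trajectory: y = x tanθ − g x² (1 + tan²θ)/(2v₀²). With x = 57.0, y = 132, v₀ = 63.0, g = 10.0:
4.093 tan²θ − 57.0 tanθ + (136.1) = 0.
tanθ = [57.0 ± √(57.0² − 4 × 4.093 × (136.1))] / (2 × 4.093) = (57.0 ± 31.95) / 8.186, giving tanθ = 3.060 or 10.87.
θ = 71.90° or 84.74°; the larger is 84.74°.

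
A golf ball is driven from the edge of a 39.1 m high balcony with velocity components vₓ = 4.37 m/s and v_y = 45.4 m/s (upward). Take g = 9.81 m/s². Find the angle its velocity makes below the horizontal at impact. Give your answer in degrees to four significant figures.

85.30°

The projectile lands when y = 39.1 + (45.40) t − ½·9.81·t² = 0. Positive root: t = (45.40 + √(45.40² + 2·9.81·39.1)) / 9.81 = (45.40 + 53.18) / 9.81 = 10.05 s.
At impact: v_y = v_y0 − g t = −53.18 m/s; vₓ = 4.370 m/s.
Angle below horizontal: arctan(|v_y|/vₓ) = arctan(53.18/4.370) = 85.30°.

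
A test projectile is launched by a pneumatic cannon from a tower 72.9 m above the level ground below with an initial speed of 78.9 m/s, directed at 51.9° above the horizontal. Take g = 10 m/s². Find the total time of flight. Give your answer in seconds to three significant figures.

13.5 s

Components: vₓ = 78.90 cos 51.9° = 48.68 m/s, v_y0 = 78.90 sin 51.9° = 62.09 m/s.
The projectile lands when y = 72.9 + (62.09) t − ½·10.0·t² = 0. Positive root: t = (62.09 + √(62.09² + 2·10.0·72.9)) / 10.0 = (62.09 + 72.89) / 10.0 = 13.50 s.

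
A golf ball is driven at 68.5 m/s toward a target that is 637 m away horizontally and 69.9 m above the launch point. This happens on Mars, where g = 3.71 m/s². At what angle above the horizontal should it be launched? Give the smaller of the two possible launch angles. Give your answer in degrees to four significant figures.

Trajectory: y = x tanθ − g x² (1 + tan²θ)/(2v₀²). With x = 637, y = 69.9, v₀ = 68.5, g = 3.71:
160.4 tan²θ − 637 tanθ + (230.3) = 0.
tanθ = [637 ± √(637² − 4 × 160.4 × (230.3))] / (2 × 160.4) = (637 ± 507.9) / 320.8, giving tanθ = 0.4023 or 3.569.
θ = 21.92° or 74.35°; the smaller is 21.92°.

21.92°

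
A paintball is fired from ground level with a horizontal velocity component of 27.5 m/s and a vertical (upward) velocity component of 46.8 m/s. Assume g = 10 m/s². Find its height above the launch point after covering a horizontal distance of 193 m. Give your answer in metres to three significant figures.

82.2 m

At x = 193 m, t = x/vₓ = 193/27.50 = 7.018 s.
Height: y = v_y0 t − ½ g t² = 46.80 × 7.018 − 5.000 × 7.018² = 328.5 − 246.3 = 82.18 m.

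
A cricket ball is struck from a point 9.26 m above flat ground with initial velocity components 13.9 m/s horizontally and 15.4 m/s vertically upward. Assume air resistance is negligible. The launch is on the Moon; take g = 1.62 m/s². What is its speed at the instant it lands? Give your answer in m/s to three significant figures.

21.5 m/s

The projectile lands when y = 9.26 + (15.40) t − ½·1.62·t² = 0. Positive root: t = (15.40 + √(15.40² + 2·1.62·9.26)) / 1.62 = (15.40 + 16.35) / 1.62 = 19.60 s.
Vertical velocity at impact: v_y = v_y0 − g t = 15.40 − 1.62 × 19.60 = −16.35 m/s.
Speed: |v| = √(vₓ² + v_y²) = √(13.90² + 16.35²) = 21.46 m/s.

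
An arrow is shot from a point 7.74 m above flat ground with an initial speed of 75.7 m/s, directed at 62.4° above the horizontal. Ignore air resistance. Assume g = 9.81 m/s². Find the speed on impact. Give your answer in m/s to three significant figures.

76.7 m/s

Resolve: vₓ = 75.70 cos 62.4° = 35.07 m/s and v_y0 = 75.70 sin 62.4° = 67.09 m/s.
Vertical motion (up positive, ground at y = 0): 4.905 t² − (67.09) t − 7.74 = 0, so t = (67.09 + √(67.09² + 2·9.81·7.74)) / 9.81 = (67.09 + 68.21) / 9.81 = 13.79 s.
Vertical velocity at impact: v_y = v_y0 − g t = 67.09 − 9.81 × 13.79 = −68.21 m/s.
Speed: |v| = √(vₓ² + v_y²) = √(35.07² + 68.21²) = 76.70 m/s.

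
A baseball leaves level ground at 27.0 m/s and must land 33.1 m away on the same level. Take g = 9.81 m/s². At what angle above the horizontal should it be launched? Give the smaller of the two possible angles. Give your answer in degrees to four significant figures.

13.23°

Level-ground range R = v₀² sin(2θ)/g ⇒ sin(2θ) = gR/v₀² = 9.81 × 33.1 / 27.0² = 0.4454.
2θ = 26.45° or 180° − 26.45° = 153.5°, so θ = 13.23° or 76.77°.
The smaller angle is 13.23°.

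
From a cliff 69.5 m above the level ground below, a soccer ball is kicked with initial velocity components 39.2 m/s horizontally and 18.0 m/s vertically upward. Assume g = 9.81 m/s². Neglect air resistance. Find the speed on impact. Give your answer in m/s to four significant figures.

Vertical motion (up positive, ground at y = 0): 4.905 t² − (18.00) t − 69.5 = 0, so t = (18.00 + √(18.00² + 2·9.81·69.5)) / 9.81 = (18.00 + 41.08) / 9.81 = 6.022 s.
Vertical velocity at impact: v_y = v_y0 − g t = 18.00 − 9.81 × 6.022 = −41.08 m/s.
Speed: |v| = √(vₓ² + v_y²) = √(39.20² + 41.08²) = 56.78 m/s.

56.78 m/s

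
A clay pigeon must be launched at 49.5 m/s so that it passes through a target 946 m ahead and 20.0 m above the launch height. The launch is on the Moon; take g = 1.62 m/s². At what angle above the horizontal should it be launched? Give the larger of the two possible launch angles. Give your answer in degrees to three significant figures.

Trajectory: y = x tanθ − g x² (1 + tan²θ)/(2v₀²). With x = 946, y = 20.0, v₀ = 49.5, g = 1.62:
295.8 tan²θ − 946 tanθ + (315.8) = 0.
tanθ = [946 ± √(946² − 4 × 295.8 × (315.8))] / (2 × 295.8) = (946 ± 721.9) / 591.7, giving tanθ = 0.3787 or 2.819.
θ = 20.74° or 70.47°; the larger is 70.47°.

70.5°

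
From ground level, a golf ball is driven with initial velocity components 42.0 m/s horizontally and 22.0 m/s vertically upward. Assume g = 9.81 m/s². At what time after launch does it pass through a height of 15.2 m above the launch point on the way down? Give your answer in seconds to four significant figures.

3.632 s

Require v_y0 t − ½ g t² = 15.2, i.e. 4.905 t² − 22.00 t + 15.2 = 0.
t = [22.00 ± √(22.00² − 2·9.81·15.2)] / 9.81 = (22.00 ± 13.63) / 9.81, so t = 0.8532 s or t = 3.632 s.
The descending-branch root is 3.632 s.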